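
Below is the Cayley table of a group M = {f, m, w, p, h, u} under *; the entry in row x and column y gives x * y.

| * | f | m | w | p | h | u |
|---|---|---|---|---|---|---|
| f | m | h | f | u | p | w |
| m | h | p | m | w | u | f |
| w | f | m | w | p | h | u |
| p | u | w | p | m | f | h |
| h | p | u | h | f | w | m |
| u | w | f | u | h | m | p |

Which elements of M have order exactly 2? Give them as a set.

Identity is w. Compute the order of each non-identity element by repeated multiplication:
  f: f → m → h → p → u → w  (order 6)
  m: m → p → w  (order 3)
  p: p → m → w  (order 3)
  h: h → w  (order 2)
  u: u → p → h → m → f → w  (order 6)
Elements of order 2: {h}.

{h}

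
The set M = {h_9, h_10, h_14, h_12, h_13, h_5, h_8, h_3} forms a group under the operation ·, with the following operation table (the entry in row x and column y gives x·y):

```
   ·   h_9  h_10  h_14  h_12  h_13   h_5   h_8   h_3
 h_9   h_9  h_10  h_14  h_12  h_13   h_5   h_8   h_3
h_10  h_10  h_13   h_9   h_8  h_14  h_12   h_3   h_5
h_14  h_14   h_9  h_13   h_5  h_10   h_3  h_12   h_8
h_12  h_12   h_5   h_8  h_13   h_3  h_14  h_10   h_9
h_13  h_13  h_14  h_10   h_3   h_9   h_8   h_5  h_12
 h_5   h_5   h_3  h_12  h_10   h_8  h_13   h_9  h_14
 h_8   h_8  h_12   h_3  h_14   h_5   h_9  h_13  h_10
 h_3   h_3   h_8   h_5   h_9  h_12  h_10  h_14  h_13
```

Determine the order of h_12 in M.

4

The identity element is h_9 (its row matches the header).
h_12^1 = h_12
h_12^2 = h_12·h_12 = h_13
h_12^3 = h_13·h_12 = h_3
h_12^4 = h_3·h_12 = h_9
The first power of h_12 equal to the identity is h_12^4, so ord(h_12) = 4.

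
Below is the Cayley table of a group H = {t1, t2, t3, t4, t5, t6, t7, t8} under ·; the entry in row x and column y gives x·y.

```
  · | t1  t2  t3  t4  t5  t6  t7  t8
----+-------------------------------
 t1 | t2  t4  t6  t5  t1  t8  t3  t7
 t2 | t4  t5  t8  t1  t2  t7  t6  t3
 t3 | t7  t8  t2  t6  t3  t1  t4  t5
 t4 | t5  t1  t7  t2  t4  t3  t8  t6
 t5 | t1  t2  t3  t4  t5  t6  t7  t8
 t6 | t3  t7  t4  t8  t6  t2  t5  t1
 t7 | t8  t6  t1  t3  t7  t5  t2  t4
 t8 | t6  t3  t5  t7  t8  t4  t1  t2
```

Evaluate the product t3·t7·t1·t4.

t3·t7 = t4
t4·t1 = t5
t5·t4 = t4
(Structurally, H here is isomorphic to the quaternion group Q_8.)

t4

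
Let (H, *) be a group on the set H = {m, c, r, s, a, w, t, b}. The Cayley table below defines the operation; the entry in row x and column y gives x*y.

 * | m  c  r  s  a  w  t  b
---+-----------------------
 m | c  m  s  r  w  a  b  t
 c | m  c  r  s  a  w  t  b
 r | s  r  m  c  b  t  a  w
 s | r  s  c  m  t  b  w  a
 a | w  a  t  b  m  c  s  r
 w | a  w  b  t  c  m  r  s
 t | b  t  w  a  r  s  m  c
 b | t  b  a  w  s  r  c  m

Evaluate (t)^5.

t

t^1 = t
t^2 = t*t = m
t^3 = m*t = b
t^4 = b*t = c
t^5 = c*t = t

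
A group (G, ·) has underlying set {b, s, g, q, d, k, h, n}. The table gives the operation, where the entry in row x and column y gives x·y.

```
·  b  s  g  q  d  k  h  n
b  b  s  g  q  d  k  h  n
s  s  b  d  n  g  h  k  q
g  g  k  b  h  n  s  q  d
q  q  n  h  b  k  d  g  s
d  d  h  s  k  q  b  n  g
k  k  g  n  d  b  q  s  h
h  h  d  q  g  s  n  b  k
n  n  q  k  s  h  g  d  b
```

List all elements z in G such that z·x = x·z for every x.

{b, q}

An element z is central iff its row equals its column in the table.
For d: d·h = n ≠ s = h·d, so d ∉ Z.
Checking each element this way leaves Z(G) = {b, q}.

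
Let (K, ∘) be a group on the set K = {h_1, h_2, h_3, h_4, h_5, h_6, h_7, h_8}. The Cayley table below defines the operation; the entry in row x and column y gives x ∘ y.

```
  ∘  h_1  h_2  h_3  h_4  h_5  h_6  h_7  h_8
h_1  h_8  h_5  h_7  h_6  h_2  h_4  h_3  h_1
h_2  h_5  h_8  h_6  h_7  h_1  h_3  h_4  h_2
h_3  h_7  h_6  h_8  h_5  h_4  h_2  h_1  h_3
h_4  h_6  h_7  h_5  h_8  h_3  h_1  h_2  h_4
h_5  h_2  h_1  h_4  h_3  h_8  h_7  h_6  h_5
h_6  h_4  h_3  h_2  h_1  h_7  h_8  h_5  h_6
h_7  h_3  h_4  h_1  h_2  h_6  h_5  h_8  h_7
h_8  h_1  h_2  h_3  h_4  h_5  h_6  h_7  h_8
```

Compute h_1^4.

h_8

h_1^1 = h_1
h_1^2 = h_1 ∘ h_1 = h_8
h_1^3 = h_8 ∘ h_1 = h_1
h_1^4 = h_1 ∘ h_1 = h_8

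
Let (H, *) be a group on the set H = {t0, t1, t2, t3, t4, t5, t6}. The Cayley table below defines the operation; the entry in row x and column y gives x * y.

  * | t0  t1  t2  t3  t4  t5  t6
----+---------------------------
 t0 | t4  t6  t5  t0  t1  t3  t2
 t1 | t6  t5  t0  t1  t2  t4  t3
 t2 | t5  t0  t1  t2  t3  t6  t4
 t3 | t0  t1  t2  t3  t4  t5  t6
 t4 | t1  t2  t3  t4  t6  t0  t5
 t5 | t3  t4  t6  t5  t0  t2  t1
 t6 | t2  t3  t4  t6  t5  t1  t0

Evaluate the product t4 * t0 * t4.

t4 * t0 = t1
t1 * t4 = t2

t2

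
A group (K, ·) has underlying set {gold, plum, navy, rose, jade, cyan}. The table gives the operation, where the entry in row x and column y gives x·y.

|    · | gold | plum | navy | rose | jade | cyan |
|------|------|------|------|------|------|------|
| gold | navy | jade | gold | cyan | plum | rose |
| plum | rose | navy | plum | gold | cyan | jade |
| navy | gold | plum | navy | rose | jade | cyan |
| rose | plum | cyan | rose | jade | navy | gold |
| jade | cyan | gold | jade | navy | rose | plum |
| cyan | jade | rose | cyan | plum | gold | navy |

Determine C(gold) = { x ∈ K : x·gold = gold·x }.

Compare row gold with column gold entry by entry.
cyan·gold = jade but gold·cyan = rose, so cyan does not.
Collecting the elements that commute with gold: C(gold) = {gold, navy}.

{gold, navy}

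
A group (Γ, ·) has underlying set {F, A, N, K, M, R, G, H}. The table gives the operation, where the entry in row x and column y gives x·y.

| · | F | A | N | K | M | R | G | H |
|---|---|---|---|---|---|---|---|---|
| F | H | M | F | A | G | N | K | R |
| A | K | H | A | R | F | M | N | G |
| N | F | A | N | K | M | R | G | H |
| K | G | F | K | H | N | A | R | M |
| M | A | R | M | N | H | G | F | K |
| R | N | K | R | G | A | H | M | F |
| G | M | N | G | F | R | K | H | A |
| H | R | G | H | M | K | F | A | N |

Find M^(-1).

K

First locate the identity: row N matches the header, so N is the identity.
Scan row M for N: M·K = N. Hence M^(-1) = K.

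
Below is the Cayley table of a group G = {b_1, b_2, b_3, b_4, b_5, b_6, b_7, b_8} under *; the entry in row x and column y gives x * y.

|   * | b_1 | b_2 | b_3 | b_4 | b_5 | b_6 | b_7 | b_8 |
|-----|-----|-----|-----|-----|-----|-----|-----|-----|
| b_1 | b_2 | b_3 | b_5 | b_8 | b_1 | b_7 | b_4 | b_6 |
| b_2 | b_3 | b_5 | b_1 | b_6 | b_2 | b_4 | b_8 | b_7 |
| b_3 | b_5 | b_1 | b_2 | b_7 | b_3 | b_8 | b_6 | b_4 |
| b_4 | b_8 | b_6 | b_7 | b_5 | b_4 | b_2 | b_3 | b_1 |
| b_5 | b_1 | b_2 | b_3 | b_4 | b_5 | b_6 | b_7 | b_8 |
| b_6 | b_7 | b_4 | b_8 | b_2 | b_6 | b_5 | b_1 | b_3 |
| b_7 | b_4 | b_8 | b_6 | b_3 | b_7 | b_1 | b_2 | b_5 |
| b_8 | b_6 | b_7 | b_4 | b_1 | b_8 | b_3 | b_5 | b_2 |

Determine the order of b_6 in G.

2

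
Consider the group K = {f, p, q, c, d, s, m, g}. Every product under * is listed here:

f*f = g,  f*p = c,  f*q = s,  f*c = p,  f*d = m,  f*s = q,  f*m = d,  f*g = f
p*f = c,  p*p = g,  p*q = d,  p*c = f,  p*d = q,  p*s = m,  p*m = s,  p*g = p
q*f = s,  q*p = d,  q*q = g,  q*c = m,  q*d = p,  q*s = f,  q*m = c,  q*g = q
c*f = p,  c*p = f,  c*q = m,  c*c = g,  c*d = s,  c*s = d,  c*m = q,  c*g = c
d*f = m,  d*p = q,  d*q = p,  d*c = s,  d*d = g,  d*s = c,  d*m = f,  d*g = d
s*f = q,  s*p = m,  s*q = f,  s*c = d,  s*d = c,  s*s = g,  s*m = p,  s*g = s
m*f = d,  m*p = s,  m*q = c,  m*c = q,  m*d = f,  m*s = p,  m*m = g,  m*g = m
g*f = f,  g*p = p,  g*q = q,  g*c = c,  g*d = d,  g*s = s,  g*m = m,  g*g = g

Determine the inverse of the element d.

d

First locate the identity: row g matches the header, so g is the identity.
Scan row d for g: d*d = g. Hence d^(-1) = d.
(Structurally, K here is isomorphic to the elementary abelian group (Z_2)^3.)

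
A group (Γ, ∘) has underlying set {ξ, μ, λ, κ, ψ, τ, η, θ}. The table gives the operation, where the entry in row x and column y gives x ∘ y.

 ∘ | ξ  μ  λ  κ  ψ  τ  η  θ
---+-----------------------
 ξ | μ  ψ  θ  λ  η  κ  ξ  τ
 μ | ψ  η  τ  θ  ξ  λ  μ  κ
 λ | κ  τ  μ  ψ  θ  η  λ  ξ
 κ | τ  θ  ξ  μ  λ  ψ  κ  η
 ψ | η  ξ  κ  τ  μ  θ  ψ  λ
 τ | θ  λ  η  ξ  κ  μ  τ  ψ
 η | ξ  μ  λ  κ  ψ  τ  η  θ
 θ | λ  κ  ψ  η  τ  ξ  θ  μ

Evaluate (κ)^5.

κ

κ^1 = κ
κ^2 = κ ∘ κ = μ
κ^3 = μ ∘ κ = θ
κ^4 = θ ∘ κ = η
κ^5 = η ∘ κ = κ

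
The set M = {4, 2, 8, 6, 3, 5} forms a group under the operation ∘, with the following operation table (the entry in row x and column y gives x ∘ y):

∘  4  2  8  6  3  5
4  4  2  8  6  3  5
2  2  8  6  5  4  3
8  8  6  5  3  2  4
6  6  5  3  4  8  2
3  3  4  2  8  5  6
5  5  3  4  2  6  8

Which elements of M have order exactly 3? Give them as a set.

Identity is 4. Compute the order of each non-identity element by repeated multiplication:
  2: 2 → 8 → 6 → 5 → 3 → 4  (order 6)
  8: 8 → 5 → 4  (order 3)
  6: 6 → 4  (order 2)
  3: 3 → 5 → 6 → 8 → 2 → 4  (order 6)
  5: 5 → 8 → 4  (order 3)
Elements of order 3: {5, 8}.
(Structurally, M here is isomorphic to the cyclic group Z_6.)

{5, 8}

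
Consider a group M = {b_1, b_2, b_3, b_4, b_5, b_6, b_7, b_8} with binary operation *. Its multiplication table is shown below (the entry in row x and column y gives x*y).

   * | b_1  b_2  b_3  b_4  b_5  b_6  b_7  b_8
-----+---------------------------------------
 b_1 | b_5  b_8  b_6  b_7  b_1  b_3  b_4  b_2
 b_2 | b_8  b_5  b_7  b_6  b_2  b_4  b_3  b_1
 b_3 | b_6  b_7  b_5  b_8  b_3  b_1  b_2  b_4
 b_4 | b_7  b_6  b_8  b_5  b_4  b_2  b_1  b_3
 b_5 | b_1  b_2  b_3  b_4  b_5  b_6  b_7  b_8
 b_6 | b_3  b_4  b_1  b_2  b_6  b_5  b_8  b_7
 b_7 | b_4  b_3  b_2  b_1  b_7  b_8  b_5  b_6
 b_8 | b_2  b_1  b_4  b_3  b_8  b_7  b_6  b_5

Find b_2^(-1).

b_2

First locate the identity: row b_5 matches the header, so b_5 is the identity.
Scan row b_2 for b_5: b_2*b_2 = b_5. Hence b_2^(-1) = b_2.
(Structurally, M here is isomorphic to the elementary abelian group (Z_2)^3.)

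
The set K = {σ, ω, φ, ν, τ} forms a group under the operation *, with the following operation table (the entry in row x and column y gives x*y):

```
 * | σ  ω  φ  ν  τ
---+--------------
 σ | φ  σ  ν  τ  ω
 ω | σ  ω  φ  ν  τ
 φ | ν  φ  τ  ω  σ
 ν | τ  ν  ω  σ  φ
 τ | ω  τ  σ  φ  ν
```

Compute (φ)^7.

τ

φ^1 = φ
φ^2 = φ*φ = τ
φ^3 = τ*φ = σ
φ^4 = σ*φ = ν
φ^5 = ν*φ = ω
φ^6 = ω*φ = φ
φ^7 = φ*φ = τ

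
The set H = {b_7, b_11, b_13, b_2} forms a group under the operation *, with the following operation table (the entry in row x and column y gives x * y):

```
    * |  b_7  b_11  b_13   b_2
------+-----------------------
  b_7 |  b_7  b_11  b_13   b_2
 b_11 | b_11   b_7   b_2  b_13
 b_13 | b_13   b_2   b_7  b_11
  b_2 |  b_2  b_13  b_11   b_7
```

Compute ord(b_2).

The identity element is b_7 (its row matches the header).
b_2^1 = b_2
b_2^2 = b_2 * b_2 = b_7
The first power of b_2 equal to the identity is b_2^2, so ord(b_2) = 2.

2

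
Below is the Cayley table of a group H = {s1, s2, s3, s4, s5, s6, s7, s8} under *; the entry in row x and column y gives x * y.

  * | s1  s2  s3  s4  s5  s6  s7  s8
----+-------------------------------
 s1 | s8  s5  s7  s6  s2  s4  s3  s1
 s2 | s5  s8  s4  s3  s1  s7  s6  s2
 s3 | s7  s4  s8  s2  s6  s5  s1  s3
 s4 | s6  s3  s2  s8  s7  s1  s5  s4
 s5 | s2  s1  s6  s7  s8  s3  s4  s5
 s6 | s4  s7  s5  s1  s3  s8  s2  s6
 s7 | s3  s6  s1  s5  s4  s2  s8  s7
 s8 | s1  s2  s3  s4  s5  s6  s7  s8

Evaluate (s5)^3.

s5

s5^1 = s5
s5^2 = s5 * s5 = s8
s5^3 = s8 * s5 = s5
(Structurally, H here is isomorphic to the elementary abelian group (Z_2)^3.)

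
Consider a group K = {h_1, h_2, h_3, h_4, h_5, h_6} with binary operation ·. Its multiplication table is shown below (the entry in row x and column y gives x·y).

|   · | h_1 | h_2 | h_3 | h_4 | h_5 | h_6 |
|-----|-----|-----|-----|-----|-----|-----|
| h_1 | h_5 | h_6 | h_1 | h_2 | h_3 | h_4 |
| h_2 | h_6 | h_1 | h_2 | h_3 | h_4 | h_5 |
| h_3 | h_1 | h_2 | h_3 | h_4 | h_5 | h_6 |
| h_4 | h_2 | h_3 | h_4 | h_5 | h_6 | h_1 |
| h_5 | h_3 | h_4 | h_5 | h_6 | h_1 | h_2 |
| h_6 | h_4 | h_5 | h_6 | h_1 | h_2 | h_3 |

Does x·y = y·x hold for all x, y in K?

Check whether the table is symmetric across its main diagonal.
Every entry (row x, col y) equals the entry (row y, col x), so K is abelian.

Yes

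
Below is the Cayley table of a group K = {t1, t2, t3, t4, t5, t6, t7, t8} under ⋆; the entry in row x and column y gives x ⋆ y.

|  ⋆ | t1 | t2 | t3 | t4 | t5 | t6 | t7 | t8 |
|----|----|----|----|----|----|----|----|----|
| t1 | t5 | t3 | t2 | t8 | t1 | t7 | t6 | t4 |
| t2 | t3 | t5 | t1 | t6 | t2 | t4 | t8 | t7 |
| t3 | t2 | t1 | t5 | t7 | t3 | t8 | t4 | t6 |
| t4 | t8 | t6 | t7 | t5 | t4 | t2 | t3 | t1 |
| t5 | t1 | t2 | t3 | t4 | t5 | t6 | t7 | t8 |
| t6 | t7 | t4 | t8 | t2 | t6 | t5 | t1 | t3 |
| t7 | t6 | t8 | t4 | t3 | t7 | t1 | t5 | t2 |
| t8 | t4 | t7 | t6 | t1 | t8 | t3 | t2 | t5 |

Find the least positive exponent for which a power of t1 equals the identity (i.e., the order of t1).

2

The identity element is t5 (its row matches the header).
t1^1 = t1
t1^2 = t1 ⋆ t1 = t5
The first power of t1 equal to the identity is t1^2, so ord(t1) = 2.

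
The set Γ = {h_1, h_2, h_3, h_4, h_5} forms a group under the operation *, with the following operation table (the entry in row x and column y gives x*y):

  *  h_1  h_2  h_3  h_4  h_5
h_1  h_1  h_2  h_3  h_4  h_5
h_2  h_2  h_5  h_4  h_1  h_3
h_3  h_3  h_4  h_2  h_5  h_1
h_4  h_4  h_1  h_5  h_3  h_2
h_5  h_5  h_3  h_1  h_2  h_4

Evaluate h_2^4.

h_4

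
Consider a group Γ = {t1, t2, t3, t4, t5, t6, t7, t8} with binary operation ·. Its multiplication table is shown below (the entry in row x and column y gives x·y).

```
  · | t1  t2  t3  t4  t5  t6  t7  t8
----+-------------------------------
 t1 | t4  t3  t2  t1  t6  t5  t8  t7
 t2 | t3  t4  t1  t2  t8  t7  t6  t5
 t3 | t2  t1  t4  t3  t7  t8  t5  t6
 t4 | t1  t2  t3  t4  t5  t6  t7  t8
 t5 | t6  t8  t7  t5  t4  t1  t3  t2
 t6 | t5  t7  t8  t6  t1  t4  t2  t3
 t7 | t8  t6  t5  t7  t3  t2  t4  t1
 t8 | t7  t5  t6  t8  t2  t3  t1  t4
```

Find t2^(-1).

t2

First locate the identity: row t4 matches the header, so t4 is the identity.
Scan row t2 for t4: t2·t2 = t4. Hence t2^(-1) = t2.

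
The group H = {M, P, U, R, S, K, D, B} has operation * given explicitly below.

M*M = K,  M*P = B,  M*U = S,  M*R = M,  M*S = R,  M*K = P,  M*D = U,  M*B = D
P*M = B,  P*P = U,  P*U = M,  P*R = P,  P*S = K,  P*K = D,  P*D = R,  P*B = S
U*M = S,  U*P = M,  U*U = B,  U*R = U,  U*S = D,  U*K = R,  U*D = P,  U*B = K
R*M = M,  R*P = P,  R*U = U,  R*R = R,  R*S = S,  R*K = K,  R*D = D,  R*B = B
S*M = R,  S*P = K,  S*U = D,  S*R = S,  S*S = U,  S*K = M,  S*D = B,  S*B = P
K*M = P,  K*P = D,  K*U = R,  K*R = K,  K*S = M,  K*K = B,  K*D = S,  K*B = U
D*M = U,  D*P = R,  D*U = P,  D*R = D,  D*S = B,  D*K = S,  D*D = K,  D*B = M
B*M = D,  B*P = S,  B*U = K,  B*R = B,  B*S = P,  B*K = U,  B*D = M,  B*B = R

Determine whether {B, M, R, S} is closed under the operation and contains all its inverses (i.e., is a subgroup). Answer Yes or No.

No

S * S = U, which is not in {B, M, R, S}.
The subset is not closed under *, so it is not a subgroup.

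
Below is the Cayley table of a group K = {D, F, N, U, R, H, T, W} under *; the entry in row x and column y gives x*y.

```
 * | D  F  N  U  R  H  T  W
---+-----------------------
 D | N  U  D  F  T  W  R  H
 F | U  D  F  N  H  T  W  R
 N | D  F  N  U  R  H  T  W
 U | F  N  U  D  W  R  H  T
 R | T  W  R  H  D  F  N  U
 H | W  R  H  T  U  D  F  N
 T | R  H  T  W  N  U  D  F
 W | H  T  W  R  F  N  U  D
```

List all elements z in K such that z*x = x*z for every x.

An element z is central iff its row equals its column in the table.
For T: T*F = H ≠ W = F*T, so T ∉ Z.
Checking each element this way leaves Z(K) = {D, N}.

{D, N}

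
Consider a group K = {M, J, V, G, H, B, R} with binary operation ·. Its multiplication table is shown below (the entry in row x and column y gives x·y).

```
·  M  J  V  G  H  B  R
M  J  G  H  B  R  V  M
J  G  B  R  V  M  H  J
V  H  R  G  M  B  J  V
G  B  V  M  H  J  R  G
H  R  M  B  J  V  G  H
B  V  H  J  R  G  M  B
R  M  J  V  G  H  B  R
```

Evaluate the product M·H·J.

M·H = R
R·J = J

J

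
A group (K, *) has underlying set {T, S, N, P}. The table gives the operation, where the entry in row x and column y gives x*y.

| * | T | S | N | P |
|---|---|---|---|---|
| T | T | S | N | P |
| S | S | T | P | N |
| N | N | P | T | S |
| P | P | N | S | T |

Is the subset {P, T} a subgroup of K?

Yes

{P, T} contains the identity T.
Checking products: every product of two elements of {P, T} (read from the table) lies in {P, T}, so the set is closed.
In a finite group, a nonempty closed subset is a subgroup. So {P, T} ≤ K.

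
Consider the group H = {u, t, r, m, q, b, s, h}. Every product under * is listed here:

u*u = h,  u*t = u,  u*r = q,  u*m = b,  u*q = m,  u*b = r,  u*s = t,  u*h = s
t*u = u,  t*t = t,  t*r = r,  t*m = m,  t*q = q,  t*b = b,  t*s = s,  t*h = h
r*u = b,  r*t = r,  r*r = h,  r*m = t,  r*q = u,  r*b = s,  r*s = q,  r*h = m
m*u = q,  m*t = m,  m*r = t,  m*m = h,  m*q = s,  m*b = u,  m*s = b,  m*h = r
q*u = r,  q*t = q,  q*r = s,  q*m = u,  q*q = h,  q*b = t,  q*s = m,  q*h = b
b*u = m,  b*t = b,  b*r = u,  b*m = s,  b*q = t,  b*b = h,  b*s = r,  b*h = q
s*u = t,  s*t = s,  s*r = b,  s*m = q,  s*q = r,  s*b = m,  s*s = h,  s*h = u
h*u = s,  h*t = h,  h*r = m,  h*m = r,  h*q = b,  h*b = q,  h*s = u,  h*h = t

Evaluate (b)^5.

b^1 = b
b^2 = b*b = h
b^3 = h*b = q
b^4 = q*b = t
b^5 = t*b = b

b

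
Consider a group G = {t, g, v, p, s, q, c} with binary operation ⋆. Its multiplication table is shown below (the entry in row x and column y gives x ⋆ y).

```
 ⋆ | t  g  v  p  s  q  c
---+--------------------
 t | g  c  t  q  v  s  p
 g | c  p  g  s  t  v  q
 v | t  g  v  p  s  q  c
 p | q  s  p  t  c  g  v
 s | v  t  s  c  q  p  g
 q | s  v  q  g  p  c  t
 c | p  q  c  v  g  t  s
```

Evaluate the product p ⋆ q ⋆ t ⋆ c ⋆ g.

t

p ⋆ q = g
g ⋆ t = c
c ⋆ c = s
s ⋆ g = t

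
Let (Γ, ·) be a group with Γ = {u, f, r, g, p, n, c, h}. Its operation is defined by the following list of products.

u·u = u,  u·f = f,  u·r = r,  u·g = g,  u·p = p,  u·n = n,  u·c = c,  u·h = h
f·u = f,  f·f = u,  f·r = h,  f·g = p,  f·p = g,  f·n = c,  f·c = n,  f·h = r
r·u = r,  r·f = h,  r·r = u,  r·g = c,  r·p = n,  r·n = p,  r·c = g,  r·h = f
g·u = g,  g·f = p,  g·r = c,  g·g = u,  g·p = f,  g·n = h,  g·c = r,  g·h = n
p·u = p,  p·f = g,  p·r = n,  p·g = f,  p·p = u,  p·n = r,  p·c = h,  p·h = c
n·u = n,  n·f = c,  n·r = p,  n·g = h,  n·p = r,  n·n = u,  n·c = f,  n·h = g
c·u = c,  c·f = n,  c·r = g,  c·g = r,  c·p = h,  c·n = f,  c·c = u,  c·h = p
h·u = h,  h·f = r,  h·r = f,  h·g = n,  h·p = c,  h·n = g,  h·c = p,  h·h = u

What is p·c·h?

p·c = h
h·h = u

u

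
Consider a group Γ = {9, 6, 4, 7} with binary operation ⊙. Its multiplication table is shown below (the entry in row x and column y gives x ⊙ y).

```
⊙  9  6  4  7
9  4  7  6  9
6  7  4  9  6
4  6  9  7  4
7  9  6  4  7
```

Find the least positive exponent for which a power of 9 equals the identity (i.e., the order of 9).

The identity element is 7 (its row matches the header).
9^1 = 9
9^2 = 9 ⊙ 9 = 4
9^3 = 4 ⊙ 9 = 6
9^4 = 6 ⊙ 9 = 7
The first power of 9 equal to the identity is 9^4, so ord(9) = 4.

4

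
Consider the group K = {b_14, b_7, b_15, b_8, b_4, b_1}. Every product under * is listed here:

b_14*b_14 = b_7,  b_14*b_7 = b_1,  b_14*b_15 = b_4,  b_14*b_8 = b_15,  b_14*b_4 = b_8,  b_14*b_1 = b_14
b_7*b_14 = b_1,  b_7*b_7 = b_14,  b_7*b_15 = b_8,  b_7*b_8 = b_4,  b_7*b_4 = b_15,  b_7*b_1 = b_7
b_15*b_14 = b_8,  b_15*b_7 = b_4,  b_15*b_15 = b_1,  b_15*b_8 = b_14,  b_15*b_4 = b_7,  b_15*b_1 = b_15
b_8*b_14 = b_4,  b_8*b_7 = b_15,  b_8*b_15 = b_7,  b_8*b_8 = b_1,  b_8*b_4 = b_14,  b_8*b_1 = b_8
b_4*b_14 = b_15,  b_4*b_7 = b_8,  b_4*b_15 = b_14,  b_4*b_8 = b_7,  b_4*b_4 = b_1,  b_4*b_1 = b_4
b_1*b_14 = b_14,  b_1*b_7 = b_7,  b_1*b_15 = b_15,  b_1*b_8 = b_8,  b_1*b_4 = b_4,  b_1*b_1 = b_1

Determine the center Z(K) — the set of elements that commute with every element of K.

An element z is central iff its row equals its column in the table.
For b_7: b_7 * b_15 = b_8 ≠ b_4 = b_15 * b_7, so b_7 ∉ Z.
Checking each element this way leaves Z(K) = {b_1}.

{b_1}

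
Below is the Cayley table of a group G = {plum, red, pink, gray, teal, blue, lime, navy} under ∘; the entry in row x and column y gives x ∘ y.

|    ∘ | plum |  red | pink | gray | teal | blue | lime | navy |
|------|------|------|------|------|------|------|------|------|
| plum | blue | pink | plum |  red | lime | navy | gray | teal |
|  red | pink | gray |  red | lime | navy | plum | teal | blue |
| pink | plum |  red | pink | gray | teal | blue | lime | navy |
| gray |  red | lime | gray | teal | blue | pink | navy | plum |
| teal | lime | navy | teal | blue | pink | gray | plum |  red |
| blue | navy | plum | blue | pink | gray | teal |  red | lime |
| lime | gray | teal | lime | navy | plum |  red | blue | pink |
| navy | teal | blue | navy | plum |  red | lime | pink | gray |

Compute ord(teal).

2

The identity element is pink (its row matches the header).
teal^1 = teal
teal^2 = teal ∘ teal = pink
The first power of teal equal to the identity is teal^2, so ord(teal) = 2.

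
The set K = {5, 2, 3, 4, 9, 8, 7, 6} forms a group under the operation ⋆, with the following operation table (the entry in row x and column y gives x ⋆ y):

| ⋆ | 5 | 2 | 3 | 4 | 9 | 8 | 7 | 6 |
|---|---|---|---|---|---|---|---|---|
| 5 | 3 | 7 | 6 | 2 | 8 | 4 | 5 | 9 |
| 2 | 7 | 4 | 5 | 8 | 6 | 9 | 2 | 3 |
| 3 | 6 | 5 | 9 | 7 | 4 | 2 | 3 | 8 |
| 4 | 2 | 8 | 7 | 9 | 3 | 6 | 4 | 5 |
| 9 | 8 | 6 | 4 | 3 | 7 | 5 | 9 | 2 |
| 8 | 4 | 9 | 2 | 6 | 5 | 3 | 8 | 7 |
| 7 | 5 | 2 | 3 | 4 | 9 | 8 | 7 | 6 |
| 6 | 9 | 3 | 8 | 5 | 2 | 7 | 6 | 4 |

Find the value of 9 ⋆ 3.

Read row 9, column 3: 9 ⋆ 3 = 4.

4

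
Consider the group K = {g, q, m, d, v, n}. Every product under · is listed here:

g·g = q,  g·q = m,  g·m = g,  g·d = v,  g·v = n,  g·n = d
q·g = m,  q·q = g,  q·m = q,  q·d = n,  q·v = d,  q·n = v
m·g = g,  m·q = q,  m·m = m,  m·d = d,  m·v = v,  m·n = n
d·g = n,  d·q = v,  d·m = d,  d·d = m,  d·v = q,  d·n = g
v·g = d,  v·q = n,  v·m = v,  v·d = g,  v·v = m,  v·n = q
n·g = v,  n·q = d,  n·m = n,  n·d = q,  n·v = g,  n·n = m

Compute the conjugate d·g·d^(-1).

The identity is m. In row d, the entry m sits in column d, so d^(-1) = d.
d·g = n
n·d = q

q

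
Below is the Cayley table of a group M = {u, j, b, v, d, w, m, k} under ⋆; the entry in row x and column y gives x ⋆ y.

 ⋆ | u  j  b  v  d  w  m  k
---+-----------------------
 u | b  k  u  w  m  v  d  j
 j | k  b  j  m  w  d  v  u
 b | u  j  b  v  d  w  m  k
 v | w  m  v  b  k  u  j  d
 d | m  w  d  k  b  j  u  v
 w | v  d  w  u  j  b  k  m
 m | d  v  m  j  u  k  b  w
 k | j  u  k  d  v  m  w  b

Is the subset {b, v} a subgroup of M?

{b, v} contains the identity b.
Checking products: every product of two elements of {b, v} (read from the table) lies in {b, v}, so the set is closed.
In a finite group, a nonempty closed subset is a subgroup. So {b, v} ≤ M.

Yes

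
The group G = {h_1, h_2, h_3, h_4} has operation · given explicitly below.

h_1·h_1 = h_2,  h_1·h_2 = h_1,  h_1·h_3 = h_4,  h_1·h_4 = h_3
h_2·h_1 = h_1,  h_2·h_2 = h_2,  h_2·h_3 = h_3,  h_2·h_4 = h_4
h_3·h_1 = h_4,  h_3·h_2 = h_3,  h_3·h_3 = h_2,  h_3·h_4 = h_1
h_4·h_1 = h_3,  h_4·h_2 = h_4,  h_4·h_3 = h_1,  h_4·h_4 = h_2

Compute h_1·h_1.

Read row h_1, column h_1: h_1·h_1 = h_2.
(Structurally, G here is isomorphic to the Klein four-group V_4.)

h_2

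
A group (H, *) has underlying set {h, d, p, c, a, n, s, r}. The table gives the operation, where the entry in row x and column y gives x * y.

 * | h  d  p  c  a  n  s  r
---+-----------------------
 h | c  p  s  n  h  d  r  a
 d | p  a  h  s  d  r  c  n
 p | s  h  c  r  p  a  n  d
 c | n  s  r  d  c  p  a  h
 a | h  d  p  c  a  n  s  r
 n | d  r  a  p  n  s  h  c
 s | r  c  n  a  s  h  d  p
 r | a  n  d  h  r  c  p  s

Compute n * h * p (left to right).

n * h = d
d * p = h

h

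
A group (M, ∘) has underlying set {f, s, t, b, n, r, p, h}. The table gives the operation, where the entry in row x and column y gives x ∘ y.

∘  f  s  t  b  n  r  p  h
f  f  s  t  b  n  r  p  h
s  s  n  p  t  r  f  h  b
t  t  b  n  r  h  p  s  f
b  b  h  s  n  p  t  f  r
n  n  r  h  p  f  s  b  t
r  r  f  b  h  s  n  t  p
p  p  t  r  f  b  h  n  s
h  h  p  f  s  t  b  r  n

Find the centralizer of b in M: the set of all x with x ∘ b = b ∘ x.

Compare row b with column b entry by entry.
p ∘ b = f = b ∘ p, so p commutes with b.
s ∘ b = t but b ∘ s = h, so s does not.
Collecting the elements that commute with b: C(b) = {b, f, n, p}.

{b, f, n, p}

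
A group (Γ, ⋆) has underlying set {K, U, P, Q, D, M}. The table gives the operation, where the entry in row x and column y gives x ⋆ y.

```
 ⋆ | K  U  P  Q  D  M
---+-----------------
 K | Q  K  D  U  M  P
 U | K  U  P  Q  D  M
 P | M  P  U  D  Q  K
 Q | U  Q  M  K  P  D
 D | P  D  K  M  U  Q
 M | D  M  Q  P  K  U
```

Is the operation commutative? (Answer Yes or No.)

No

K ⋆ D = M but D ⋆ K = P.
Since K and D do not commute, Γ is not abelian.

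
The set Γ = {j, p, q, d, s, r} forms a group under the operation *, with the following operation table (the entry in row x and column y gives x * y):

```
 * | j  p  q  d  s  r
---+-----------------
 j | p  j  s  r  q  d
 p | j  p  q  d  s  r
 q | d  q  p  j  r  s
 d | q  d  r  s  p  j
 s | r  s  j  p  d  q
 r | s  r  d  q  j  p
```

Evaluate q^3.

q^1 = q
q^2 = q * q = p
q^3 = p * q = q

q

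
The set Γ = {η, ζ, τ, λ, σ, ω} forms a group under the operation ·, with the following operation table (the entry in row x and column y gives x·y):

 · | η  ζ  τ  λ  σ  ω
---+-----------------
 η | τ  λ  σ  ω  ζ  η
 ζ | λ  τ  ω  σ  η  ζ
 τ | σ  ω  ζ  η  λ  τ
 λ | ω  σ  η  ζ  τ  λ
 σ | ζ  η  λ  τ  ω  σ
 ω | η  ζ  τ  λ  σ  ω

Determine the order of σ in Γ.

The identity element is ω (its row matches the header).
σ^1 = σ
σ^2 = σ·σ = ω
The first power of σ equal to the identity is σ^2, so ord(σ) = 2.
(Structurally, Γ here is isomorphic to the cyclic group Z_6.)

2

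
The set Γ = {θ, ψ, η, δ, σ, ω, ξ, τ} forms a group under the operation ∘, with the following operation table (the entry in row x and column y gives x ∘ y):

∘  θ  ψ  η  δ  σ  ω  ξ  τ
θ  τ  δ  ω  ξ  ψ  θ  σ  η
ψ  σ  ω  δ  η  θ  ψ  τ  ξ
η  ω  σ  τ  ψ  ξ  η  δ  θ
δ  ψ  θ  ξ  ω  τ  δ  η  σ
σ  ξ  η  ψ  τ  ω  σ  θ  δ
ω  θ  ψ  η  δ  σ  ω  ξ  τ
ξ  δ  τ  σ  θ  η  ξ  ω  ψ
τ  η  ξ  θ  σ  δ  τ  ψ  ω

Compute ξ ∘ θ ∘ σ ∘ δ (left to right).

σ

ξ ∘ θ = δ
δ ∘ σ = τ
τ ∘ δ = σ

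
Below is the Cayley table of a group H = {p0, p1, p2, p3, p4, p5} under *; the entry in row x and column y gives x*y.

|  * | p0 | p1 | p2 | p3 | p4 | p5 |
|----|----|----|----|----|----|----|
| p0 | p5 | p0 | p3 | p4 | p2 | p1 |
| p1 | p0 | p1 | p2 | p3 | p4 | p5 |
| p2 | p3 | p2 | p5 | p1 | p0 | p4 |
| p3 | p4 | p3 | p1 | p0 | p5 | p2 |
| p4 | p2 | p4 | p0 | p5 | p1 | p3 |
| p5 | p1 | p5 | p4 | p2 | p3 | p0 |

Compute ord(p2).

The identity element is p1 (its row matches the header).
p2^1 = p2
p2^2 = p2*p2 = p5
p2^3 = p5*p2 = p4
p2^4 = p4*p2 = p0
p2^5 = p0*p2 = p3
p2^6 = p3*p2 = p1
The first power of p2 equal to the identity is p2^6, so ord(p2) = 6.

6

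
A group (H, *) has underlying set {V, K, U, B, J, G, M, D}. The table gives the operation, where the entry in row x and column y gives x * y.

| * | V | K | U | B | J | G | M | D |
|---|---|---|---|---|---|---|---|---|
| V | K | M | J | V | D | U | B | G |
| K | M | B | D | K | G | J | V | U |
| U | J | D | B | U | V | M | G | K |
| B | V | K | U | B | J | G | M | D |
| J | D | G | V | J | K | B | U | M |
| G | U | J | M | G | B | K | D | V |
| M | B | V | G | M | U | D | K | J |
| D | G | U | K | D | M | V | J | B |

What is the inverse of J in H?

G

First locate the identity: row B matches the header, so B is the identity.
Scan row J for B: J * G = B. Hence J^(-1) = G.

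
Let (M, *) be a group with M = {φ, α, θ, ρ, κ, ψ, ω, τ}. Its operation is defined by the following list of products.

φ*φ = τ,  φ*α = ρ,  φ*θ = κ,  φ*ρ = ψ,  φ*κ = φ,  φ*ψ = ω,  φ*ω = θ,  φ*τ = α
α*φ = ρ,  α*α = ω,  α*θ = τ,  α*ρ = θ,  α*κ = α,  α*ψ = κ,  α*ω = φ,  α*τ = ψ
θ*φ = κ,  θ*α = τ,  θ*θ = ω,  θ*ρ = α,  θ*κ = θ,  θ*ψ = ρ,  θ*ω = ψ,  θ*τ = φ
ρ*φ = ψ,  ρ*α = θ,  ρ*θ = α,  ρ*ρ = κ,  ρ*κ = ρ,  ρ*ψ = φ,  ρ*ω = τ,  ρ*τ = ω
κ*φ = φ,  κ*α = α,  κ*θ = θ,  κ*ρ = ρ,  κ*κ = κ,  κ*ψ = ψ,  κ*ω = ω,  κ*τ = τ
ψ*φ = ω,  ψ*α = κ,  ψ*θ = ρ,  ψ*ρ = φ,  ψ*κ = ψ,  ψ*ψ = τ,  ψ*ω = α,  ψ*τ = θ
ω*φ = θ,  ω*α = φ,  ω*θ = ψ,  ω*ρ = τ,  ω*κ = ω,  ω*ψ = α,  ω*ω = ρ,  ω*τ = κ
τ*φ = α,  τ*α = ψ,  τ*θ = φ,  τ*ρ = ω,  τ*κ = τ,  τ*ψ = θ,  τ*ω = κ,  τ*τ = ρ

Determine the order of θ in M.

8

The identity element is κ (its row matches the header).
θ^1 = θ
θ^2 = θ * θ = ω
θ^3 = ω * θ = ψ
θ^4 = ψ * θ = ρ
θ^5 = ρ * θ = α
θ^6 = α * θ = τ
θ^7 = τ * θ = φ
θ^8 = φ * θ = κ
The first power of θ equal to the identity is θ^8, so ord(θ) = 8.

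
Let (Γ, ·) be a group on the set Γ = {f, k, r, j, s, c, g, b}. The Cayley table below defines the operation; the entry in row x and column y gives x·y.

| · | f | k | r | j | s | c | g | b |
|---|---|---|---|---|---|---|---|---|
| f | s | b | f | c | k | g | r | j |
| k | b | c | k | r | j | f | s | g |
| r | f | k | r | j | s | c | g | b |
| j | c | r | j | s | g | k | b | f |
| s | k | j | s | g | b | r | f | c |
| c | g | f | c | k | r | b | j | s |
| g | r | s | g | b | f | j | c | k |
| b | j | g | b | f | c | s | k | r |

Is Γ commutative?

Check whether the table is symmetric across its main diagonal.
Every entry (row x, col y) equals the entry (row y, col x), so Γ is abelian.
(In fact Γ ≅ the cyclic group Z_8.)

Yes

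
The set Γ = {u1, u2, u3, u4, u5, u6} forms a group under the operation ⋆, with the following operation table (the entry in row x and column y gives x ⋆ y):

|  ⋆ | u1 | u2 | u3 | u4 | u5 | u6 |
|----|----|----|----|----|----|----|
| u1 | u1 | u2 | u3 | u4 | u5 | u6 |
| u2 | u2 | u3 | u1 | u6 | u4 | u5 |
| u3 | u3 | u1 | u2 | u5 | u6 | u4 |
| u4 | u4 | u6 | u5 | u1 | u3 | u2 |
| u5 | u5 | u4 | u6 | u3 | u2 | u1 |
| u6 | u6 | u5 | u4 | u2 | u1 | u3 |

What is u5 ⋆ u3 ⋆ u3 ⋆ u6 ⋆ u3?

u1

u5 ⋆ u3 = u6
u6 ⋆ u3 = u4
u4 ⋆ u6 = u2
u2 ⋆ u3 = u1
(Structurally, Γ here is isomorphic to the cyclic group Z_6.)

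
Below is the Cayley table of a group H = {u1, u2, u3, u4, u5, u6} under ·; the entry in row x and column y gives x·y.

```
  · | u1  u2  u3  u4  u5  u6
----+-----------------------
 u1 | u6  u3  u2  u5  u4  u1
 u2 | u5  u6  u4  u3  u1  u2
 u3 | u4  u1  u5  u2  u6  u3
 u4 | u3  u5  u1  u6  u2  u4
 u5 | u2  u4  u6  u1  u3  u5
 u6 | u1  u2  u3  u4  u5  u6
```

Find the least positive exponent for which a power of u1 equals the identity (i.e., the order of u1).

The identity element is u6 (its row matches the header).
u1^1 = u1
u1^2 = u1·u1 = u6
The first power of u1 equal to the identity is u1^2, so ord(u1) = 2.
(Structurally, H here is isomorphic to the symmetric group S_3.)

2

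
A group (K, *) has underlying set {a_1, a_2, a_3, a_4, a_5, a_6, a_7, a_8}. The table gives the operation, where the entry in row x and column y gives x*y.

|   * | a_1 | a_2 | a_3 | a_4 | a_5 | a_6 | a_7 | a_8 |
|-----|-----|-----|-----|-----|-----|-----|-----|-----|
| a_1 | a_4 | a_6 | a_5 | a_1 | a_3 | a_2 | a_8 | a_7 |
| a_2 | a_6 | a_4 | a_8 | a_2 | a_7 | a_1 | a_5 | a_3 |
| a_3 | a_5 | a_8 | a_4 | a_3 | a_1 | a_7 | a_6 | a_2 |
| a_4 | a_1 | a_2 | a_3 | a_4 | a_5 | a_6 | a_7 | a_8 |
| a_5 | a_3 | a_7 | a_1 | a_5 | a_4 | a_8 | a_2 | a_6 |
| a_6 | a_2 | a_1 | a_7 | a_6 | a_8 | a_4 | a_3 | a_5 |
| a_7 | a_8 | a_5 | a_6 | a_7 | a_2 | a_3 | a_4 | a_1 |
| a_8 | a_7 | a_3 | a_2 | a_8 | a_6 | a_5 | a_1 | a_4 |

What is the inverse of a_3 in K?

a_3

First locate the identity: row a_4 matches the header, so a_4 is the identity.
Scan row a_3 for a_4: a_3*a_3 = a_4. Hence a_3^(-1) = a_3.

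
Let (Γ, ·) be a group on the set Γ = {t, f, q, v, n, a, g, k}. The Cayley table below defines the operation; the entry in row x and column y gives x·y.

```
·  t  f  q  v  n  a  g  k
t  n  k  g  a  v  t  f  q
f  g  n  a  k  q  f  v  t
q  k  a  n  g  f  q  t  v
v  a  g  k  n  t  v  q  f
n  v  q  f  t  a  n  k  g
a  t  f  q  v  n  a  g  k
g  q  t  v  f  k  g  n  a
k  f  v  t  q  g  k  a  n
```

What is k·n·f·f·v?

k·n = g
g·f = t
t·f = k
k·v = q

q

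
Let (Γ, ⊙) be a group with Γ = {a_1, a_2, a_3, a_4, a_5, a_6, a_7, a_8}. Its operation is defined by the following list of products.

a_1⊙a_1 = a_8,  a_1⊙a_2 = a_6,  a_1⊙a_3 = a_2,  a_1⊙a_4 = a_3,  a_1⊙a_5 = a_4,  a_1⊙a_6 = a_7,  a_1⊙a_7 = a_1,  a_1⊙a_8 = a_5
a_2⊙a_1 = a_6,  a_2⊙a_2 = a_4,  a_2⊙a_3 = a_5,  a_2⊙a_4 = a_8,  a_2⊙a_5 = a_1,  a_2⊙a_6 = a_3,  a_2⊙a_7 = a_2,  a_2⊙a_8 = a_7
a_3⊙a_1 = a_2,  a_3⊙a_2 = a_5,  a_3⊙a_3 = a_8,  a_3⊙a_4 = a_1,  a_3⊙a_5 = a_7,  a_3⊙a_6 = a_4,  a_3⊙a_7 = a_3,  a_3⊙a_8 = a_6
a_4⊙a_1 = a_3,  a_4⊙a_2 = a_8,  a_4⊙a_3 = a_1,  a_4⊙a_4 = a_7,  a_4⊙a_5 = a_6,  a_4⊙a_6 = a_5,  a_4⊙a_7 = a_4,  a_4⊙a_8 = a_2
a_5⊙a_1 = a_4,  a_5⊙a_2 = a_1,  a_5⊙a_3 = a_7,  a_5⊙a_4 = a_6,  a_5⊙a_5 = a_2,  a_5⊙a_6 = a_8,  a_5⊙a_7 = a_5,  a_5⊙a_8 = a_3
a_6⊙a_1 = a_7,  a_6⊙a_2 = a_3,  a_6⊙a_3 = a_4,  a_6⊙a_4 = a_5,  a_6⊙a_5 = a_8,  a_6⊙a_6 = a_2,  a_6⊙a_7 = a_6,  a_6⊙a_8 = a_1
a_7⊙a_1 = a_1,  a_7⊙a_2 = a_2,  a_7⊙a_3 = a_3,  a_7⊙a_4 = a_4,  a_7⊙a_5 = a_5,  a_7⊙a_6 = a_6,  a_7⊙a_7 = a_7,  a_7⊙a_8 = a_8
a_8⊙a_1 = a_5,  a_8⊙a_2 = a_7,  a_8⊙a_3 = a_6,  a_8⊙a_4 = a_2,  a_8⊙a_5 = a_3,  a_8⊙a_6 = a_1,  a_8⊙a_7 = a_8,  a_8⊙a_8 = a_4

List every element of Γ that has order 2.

Identity is a_7. Compute the order of each non-identity element by repeated multiplication:
  a_1: a_1 → a_8 → a_5 → a_4 → a_3 → a_2 → a_6 → a_7  (order 8)
  a_2: a_2 → a_4 → a_8 → a_7  (order 4)
  a_3: a_3 → a_8 → a_6 → a_4 → a_1 → a_2 → a_5 → a_7  (order 8)
  a_4: a_4 → a_7  (order 2)
  a_5: a_5 → a_2 → a_1 → a_4 → a_6 → a_8 → a_3 → a_7  (order 8)
  a_6: a_6 → a_2 → a_3 → a_4 → a_5 → a_8 → a_1 → a_7  (order 8)
  a_8: a_8 → a_4 → a_2 → a_7  (order 4)
Elements of order 2: {a_4}.

{a_4}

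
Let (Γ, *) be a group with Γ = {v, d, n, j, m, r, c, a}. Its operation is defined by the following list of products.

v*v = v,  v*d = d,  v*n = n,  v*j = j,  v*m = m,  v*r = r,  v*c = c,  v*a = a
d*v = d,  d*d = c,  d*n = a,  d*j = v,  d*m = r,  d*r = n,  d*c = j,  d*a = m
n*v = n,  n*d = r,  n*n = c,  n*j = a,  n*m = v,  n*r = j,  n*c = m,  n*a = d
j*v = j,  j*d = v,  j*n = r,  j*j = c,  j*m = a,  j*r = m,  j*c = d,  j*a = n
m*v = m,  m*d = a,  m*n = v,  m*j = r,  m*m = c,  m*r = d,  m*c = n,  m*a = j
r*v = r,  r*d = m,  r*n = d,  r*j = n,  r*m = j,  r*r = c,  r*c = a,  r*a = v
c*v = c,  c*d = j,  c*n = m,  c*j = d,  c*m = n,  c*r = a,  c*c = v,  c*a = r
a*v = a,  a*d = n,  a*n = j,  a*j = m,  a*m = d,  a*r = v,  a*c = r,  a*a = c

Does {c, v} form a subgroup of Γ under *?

{c, v} contains the identity v.
Checking products: every product of two elements of {c, v} (read from the table) lies in {c, v}, so the set is closed.
In a finite group, a nonempty closed subset is a subgroup. So {c, v} ≤ Γ.

Yes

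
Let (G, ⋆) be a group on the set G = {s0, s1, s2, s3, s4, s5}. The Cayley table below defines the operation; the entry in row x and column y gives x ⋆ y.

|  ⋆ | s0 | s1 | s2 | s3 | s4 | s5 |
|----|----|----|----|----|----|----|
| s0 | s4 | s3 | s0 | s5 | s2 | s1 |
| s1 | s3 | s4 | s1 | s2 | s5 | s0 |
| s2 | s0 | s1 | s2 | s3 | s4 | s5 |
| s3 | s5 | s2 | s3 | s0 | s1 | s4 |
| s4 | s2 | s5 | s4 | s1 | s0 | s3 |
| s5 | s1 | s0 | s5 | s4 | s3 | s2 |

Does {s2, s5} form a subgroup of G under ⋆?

Yes

{s2, s5} contains the identity s2.
Checking products: every product of two elements of {s2, s5} (read from the table) lies in {s2, s5}, so the set is closed.
In a finite group, a nonempty closed subset is a subgroup. So {s2, s5} ≤ G.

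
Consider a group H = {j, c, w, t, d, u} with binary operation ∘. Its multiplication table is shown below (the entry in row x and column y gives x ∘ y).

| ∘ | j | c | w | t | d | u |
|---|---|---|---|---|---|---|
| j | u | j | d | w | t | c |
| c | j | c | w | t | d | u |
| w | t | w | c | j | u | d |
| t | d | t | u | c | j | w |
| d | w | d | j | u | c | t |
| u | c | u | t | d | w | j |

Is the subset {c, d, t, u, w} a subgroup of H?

u ∘ u = j, which is not in {c, d, t, u, w}.
The subset is not closed under ∘, so it is not a subgroup.

No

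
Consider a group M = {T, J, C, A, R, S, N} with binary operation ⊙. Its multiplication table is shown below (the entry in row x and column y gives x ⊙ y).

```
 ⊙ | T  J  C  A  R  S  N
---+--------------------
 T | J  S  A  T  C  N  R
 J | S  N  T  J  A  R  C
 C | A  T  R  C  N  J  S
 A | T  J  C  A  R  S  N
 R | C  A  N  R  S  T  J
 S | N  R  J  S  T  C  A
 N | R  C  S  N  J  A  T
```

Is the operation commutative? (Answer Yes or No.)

Yes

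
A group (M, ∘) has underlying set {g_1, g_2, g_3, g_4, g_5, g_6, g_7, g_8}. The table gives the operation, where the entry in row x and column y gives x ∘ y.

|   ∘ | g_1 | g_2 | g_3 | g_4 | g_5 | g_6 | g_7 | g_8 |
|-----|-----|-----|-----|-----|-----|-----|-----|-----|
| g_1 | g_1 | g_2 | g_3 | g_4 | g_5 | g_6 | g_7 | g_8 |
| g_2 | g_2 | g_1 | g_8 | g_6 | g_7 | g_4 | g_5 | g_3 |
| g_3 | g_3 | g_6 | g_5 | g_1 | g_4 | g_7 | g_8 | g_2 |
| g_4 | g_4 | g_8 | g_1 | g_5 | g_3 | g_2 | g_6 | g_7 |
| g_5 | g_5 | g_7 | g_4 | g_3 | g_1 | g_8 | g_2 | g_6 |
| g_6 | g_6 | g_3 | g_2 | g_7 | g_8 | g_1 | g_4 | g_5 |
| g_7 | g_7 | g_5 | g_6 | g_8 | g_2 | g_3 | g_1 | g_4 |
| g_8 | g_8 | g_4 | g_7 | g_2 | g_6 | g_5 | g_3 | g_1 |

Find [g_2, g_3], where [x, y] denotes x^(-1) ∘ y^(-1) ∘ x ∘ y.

g_5

Identity is g_1; from the table g_2^(-1) = g_2 and g_3^(-1) = g_4.
g_2 ∘ g_4 = g_6
g_6 ∘ g_2 = g_3
g_3 ∘ g_3 = g_5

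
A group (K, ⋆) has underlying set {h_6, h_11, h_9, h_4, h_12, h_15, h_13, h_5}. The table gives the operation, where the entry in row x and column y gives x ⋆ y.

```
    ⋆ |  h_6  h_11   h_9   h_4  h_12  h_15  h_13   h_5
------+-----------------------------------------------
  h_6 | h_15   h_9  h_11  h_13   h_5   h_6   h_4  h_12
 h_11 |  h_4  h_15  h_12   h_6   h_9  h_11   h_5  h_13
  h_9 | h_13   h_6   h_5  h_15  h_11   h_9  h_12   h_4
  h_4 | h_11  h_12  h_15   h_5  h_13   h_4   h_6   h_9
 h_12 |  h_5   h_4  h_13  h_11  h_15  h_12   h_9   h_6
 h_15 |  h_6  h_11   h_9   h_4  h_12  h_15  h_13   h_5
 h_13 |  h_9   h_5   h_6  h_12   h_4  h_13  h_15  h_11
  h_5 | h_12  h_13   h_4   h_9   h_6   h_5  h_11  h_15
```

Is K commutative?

No

h_9 ⋆ h_12 = h_11 but h_12 ⋆ h_9 = h_13.
Since h_9 and h_12 do not commute, K is not abelian.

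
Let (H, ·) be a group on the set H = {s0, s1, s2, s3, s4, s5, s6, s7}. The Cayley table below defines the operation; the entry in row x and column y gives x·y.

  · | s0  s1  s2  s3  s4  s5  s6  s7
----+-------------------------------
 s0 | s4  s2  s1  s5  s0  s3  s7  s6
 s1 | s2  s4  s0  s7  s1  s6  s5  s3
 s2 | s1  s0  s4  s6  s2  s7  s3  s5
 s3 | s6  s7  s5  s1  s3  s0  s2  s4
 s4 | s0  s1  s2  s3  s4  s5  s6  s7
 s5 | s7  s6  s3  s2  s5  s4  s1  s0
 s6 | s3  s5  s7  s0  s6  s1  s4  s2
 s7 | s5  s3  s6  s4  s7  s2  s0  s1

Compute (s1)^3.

s1^1 = s1
s1^2 = s1·s1 = s4
s1^3 = s4·s1 = s1
(Structurally, H here is isomorphic to the dihedral group D_4.)

s1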